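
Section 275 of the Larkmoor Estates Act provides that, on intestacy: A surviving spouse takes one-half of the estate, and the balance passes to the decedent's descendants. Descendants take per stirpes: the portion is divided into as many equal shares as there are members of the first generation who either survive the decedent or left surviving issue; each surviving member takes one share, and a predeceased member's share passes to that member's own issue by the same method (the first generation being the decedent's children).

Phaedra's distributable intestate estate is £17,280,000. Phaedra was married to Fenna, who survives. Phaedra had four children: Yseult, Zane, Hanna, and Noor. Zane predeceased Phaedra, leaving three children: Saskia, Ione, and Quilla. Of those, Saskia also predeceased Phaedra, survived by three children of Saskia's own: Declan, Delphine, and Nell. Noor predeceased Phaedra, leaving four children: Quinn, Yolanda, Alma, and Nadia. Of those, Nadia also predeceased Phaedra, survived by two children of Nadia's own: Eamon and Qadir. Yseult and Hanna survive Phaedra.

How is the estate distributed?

Fenna takes one-half of £17,280,000 = £8,640,000. The remaining £8,640,000 passes to the descendants.
The descendants' portion (£8,640,000) is divided into 4 shares of £2,160,000: Yseult and Hanna each take £2,160,000; Zane's £2,160,000 share passes to Zane's issue; Noor's £2,160,000 share passes to Noor's issue.
Zane's share (£2,160,000) is divided into 3 shares of £720,000: Ione and Quilla each take £720,000; Saskia's £720,000 share passes to Saskia's issue.
Saskia's share (£720,000) is divided into 3 shares of £240,000: Declan, Delphine, and Nell each take £240,000.
Noor's share (£2,160,000) is divided into 4 shares of £540,000: Quinn, Yolanda, and Alma each take £540,000; Nadia's £540,000 share passes to Nadia's issue.
Nadia's share (£540,000) is divided into 2 shares of £270,000: Eamon and Qadir each take £270,000.

Fenna: £8,640,000; Yseult: £2,160,000; Declan: £240,000; Delphine: £240,000; Nell: £240,000; Ione: £720,000; Quilla: £720,000; Hanna: £2,160,000; Quinn: £540,000; Yolanda: £540,000; Alma: £540,000; Eamon: £270,000; Qadir: £270,000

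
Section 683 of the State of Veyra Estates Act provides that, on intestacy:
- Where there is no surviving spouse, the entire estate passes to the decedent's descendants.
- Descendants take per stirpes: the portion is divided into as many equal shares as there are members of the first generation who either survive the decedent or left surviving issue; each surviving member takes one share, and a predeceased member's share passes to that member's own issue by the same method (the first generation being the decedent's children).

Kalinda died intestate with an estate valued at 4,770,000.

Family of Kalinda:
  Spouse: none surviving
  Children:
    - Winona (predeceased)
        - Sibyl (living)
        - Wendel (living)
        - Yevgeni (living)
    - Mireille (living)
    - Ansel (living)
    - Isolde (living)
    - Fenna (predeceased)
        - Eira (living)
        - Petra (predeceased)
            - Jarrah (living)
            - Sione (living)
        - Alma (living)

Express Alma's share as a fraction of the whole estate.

Alma receives 1/15 of the estate.

The entire 4,770,000 passes to the descendants.
That amount (4,770,000) is divided into 5 shares of 954,000: Mireille, Ansel, and Isolde each take 954,000; Winona's 954,000 share passes to Winona's issue; Fenna's 954,000 share passes to Fenna's issue.
Winona's share (954,000) is divided into 3 shares of 318,000: Sibyl, Wendel, and Yevgeni each take 318,000.
Fenna's share (954,000) is divided into 3 shares of 318,000: Eira and Alma each take 318,000; Petra's 318,000 share passes to Petra's issue.
Petra's share (318,000) is divided into 2 shares of 159,000: Jarrah and Sione each take 159,000.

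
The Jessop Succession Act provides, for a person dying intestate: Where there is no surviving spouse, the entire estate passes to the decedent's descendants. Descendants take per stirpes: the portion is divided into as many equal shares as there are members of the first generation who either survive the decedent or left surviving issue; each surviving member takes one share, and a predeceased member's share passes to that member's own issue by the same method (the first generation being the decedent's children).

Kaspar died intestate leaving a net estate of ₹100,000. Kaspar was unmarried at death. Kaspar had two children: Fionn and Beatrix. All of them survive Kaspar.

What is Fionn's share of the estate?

Fionn receives ₹50,000.

The entire ₹100,000 passes to the descendants.
That amount (₹100,000) is divided into 2 shares of ₹50,000: Fionn and Beatrix each take ₹50,000.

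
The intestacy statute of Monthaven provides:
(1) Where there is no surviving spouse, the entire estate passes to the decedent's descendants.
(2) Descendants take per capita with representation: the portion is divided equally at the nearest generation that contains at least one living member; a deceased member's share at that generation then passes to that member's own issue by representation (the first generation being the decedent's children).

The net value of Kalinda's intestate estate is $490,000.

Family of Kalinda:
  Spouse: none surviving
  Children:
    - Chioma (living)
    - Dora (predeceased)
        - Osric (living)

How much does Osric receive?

Osric receives $245,000.

The entire $490,000 passes to the descendants.
That amount ($490,000) is divided into 2 shares of $245,000: Chioma takes $245,000; Dora's $245,000 share passes to Dora's issue.
Dora's share ($245,000) passes entirely to Osric.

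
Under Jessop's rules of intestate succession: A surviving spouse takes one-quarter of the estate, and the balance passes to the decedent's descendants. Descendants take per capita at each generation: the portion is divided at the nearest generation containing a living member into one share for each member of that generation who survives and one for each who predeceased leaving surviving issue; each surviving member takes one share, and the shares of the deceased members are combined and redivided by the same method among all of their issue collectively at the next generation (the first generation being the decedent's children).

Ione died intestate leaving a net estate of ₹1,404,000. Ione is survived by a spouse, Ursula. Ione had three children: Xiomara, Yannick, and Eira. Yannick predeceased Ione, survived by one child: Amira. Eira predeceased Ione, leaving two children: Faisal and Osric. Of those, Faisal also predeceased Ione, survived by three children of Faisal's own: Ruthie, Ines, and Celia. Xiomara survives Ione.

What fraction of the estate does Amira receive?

Ursula takes one-quarter of ₹1,404,000 = ₹351,000. The remaining ₹1,053,000 passes to the descendants.
The descendants' portion (₹1,053,000) is divided at the children's generation into 3 shares of ₹351,000. Xiomara takes ₹351,000. The 2 shares of the deceased (Yannick and Eira) are combined into a pool of ₹702,000.
That pool (₹702,000) is divided at the grandchildren's generation into 3 shares of ₹234,000. Amira and Osric each take ₹234,000. The remaining share for the deceased Faisal (₹234,000) is carried to the next generation.
That pool (₹234,000) is divided at the great-grandchildren's generation equally among Ruthie, Ines, and Celia: ₹78,000 each.

Amira receives 1/6 of the estate.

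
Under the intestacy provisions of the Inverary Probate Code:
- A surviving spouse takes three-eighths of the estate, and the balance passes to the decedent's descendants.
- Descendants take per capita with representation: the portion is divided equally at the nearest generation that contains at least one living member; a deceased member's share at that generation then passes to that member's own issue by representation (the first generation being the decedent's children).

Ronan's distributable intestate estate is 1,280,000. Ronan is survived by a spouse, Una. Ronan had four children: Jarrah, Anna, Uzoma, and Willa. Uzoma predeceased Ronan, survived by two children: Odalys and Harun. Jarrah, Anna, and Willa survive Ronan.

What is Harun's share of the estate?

Harun receives 100,000.

Una takes three-eighths of 1,280,000 = 480,000. The remaining 800,000 passes to the descendants.
The descendants' portion (800,000) is divided into 4 shares of 200,000: Jarrah, Anna, and Willa each take 200,000; Uzoma's 200,000 share passes to Uzoma's issue.
Uzoma's share (200,000) is divided into 2 shares of 100,000: Odalys and Harun each take 100,000.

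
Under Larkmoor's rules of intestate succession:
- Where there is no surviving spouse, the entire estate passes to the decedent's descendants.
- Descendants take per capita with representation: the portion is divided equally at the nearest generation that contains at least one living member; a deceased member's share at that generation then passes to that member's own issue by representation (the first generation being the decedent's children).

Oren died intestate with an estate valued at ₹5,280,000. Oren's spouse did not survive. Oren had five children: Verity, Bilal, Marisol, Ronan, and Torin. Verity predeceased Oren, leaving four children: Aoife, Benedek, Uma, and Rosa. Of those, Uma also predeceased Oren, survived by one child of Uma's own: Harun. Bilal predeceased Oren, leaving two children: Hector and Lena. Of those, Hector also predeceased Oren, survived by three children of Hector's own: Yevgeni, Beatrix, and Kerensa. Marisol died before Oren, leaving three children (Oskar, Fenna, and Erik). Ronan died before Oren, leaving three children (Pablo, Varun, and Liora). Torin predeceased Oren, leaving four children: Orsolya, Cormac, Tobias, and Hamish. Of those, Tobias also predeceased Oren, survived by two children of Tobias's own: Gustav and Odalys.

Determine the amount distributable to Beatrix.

The entire ₹5,280,000 passes to the descendants.
No child survives, so the initial division is made at the grandchildren's generation.
That amount (₹5,280,000) is divided into 16 shares of ₹330,000: Aoife, Benedek, Rosa, Lena, Oskar, Fenna, Erik, Pablo, Varun, Liora, Orsolya, Cormac, and Hamish each take ₹330,000; Uma's ₹330,000 share passes to Uma's issue; Hector's ₹330,000 share passes to Hector's issue; Tobias's ₹330,000 share passes to Tobias's issue.
Uma's share (₹330,000) passes entirely to Harun.
Hector's share (₹330,000) is divided into 3 shares of ₹110,000: Yevgeni, Beatrix, and Kerensa each take ₹110,000.
Tobias's share (₹330,000) is divided into 2 shares of ₹165,000: Gustav and Odalys each take ₹165,000.

Beatrix receives ₹110,000.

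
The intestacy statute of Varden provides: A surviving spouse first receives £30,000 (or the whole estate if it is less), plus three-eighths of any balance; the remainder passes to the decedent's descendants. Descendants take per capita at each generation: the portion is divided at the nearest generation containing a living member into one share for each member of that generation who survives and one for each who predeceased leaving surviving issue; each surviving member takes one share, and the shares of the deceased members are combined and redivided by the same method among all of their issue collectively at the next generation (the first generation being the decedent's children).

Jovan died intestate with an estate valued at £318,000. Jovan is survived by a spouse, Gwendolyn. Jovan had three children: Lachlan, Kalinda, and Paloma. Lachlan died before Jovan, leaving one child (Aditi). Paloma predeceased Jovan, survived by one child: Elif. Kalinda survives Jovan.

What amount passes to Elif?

Gwendolyn first takes £30,000, leaving a balance of £288,000. Gwendolyn then takes three-eighths of the balance (£108,000), for a total of £138,000. The remaining £180,000 passes to the descendants.
The descendants' portion (£180,000) is divided at the children's generation into 3 shares of £60,000. Kalinda takes £60,000. The 2 shares of the deceased (Lachlan and Paloma) are combined into a pool of £120,000.
That pool (£120,000) is divided at the grandchildren's generation equally among Aditi and Elif: £60,000 each.

Elif receives £60,000.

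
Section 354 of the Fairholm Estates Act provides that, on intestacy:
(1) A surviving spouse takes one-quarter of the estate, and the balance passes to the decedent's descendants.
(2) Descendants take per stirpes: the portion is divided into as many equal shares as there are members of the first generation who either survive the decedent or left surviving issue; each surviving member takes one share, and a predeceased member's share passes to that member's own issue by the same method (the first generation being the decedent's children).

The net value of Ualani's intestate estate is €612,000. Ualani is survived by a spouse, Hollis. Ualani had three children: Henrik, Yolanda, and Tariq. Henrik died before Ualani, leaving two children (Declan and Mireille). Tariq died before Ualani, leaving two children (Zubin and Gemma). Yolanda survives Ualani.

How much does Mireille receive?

Mireille receives €76,500.

Hollis takes one-quarter of €612,000 = €153,000. The remaining €459,000 passes to the descendants.
The descendants' portion (€459,000) is divided into 3 shares of €153,000: Yolanda takes €153,000; Henrik's €153,000 share passes to Henrik's issue; Tariq's €153,000 share passes to Tariq's issue.
Henrik's share (€153,000) is divided into 2 shares of €76,500: Declan and Mireille each take €76,500.
Tariq's share (€153,000) is divided into 2 shares of €76,500: Zubin and Gemma each take €76,500.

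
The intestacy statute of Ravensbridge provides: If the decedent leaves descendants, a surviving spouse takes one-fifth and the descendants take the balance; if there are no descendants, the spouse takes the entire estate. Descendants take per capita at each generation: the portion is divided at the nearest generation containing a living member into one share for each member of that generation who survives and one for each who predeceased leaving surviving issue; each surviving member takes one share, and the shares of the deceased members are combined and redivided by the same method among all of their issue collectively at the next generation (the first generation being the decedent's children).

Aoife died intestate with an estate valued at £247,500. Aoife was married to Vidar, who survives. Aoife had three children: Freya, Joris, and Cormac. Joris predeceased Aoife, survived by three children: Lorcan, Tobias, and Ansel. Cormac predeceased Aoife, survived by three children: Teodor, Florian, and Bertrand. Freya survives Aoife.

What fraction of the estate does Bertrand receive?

Bertrand receives 4/45 of the estate.

Vidar takes one-fifth of £247,500 = £49,500. The remaining £198,000 passes to the descendants.
The descendants' portion (£198,000) is divided at the children's generation into 3 shares of £66,000. Freya takes £66,000. The 2 shares of the deceased (Joris and Cormac) are combined into a pool of £132,000.
That pool (£132,000) is divided at the grandchildren's generation equally among Lorcan, Tobias, Ansel, Teodor, Florian, and Bertrand: £22,000 each.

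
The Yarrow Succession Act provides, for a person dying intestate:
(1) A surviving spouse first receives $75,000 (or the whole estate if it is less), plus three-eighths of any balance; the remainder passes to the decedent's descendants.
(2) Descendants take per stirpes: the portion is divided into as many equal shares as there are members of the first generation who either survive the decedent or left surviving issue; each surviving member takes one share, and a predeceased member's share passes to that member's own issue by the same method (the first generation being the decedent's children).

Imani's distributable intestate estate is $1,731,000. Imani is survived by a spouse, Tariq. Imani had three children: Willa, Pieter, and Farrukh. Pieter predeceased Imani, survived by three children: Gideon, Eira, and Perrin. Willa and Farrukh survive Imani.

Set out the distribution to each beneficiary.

Tariq: $696,000; Willa: $345,000; Gideon: $115,000; Eira: $115,000; Perrin: $115,000; Farrukh: $345,000

Tariq first takes $75,000, leaving a balance of $1,656,000. Tariq then takes three-eighths of the balance ($621,000), for a total of $696,000. The remaining $1,035,000 passes to the descendants.
The descendants' portion ($1,035,000) is divided into 3 shares of $345,000: Willa and Farrukh each take $345,000; Pieter's $345,000 share passes to Pieter's issue.
Pieter's share ($345,000) is divided into 3 shares of $115,000: Gideon, Eira, and Perrin each take $115,000.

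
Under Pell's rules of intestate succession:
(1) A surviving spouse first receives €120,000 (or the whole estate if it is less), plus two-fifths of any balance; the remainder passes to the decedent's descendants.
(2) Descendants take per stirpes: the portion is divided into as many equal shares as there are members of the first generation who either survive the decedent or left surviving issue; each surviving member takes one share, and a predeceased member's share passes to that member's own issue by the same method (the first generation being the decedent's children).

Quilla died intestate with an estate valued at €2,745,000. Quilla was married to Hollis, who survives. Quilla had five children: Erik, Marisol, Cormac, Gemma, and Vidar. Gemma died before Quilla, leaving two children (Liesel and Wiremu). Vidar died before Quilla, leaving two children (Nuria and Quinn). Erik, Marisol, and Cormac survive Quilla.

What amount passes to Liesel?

Liesel receives €157,500.

Hollis first takes €120,000, leaving a balance of €2,625,000. Hollis then takes two-fifths of the balance (€1,050,000), for a total of €1,170,000. The remaining €1,575,000 passes to the descendants.
The descendants' portion (€1,575,000) is divided into 5 shares of €315,000: Erik, Marisol, and Cormac each take €315,000; Gemma's €315,000 share passes to Gemma's issue; Vidar's €315,000 share passes to Vidar's issue.
Gemma's share (€315,000) is divided into 2 shares of €157,500: Liesel and Wiremu each take €157,500.
Vidar's share (€315,000) is divided into 2 shares of €157,500: Nuria and Quinn each take €157,500.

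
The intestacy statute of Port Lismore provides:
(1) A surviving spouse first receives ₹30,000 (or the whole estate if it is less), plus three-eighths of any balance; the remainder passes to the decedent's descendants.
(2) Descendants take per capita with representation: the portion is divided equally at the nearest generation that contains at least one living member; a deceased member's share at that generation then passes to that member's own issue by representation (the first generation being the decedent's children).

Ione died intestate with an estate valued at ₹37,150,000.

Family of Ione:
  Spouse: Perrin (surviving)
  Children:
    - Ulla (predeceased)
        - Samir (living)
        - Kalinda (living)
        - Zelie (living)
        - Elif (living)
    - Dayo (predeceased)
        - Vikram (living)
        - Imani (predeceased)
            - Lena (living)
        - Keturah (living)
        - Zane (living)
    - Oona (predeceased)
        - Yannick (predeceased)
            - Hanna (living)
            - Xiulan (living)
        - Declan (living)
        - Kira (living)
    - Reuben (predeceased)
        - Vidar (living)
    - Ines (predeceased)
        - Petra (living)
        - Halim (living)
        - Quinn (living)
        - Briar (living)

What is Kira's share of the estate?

Perrin first takes ₹30,000, leaving a balance of ₹37,120,000. Perrin then takes three-eighths of the balance (₹13,920,000), for a total of ₹13,950,000. The remaining ₹23,200,000 passes to the descendants.
No child survives, so the initial division is made at the grandchildren's generation.
The descendants' portion (₹23,200,000) is divided into 16 shares of ₹1,450,000: Samir, Kalinda, Zelie, Elif, Vikram, Keturah, Zane, Declan, Kira, Vidar, Petra, Halim, Quinn, and Briar each take ₹1,450,000; Imani's ₹1,450,000 share passes to Imani's issue; Yannick's ₹1,450,000 share passes to Yannick's issue.
Imani's share (₹1,450,000) passes entirely to Lena.
Yannick's share (₹1,450,000) is divided into 2 shares of ₹725,000: Hanna and Xiulan each take ₹725,000.

Kira receives ₹1,450,000.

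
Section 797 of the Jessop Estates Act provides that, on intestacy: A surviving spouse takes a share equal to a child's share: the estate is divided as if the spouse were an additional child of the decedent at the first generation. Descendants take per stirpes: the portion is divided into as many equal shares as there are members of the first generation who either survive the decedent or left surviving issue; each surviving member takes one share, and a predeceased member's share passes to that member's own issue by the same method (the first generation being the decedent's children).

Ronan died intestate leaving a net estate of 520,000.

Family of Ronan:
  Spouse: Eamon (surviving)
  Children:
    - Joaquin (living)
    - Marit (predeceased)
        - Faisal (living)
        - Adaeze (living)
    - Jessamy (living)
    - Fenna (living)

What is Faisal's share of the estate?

The spouse counts as an additional share at the children's level, so there are 5 primary shares of 104,000. Eamon takes one such share (104,000).
The children's combined portion (416,000) is divided into 4 shares of 104,000: Joaquin, Jessamy, and Fenna each take 104,000; Marit's 104,000 share passes to Marit's issue.
Marit's share (104,000) is divided into 2 shares of 52,000: Faisal and Adaeze each take 52,000.

Faisal receives 52,000.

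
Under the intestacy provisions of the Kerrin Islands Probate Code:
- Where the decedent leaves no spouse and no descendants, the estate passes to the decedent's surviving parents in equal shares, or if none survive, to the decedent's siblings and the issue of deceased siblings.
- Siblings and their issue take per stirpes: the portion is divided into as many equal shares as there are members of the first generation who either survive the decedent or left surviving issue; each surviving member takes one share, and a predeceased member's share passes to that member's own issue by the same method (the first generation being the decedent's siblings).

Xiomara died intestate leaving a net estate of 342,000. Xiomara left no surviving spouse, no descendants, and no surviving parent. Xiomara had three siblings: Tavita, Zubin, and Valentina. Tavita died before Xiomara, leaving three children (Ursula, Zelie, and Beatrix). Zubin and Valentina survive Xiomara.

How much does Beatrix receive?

Beatrix receives 38,000.

The entire 342,000 passes to the siblings and their issue.
That amount (342,000) is divided into 3 shares of 114,000: Zubin and Valentina each take 114,000; Tavita's 114,000 share passes to Tavita's issue.
Tavita's share (114,000) is divided into 3 shares of 38,000: Ursula, Zelie, and Beatrix each take 38,000.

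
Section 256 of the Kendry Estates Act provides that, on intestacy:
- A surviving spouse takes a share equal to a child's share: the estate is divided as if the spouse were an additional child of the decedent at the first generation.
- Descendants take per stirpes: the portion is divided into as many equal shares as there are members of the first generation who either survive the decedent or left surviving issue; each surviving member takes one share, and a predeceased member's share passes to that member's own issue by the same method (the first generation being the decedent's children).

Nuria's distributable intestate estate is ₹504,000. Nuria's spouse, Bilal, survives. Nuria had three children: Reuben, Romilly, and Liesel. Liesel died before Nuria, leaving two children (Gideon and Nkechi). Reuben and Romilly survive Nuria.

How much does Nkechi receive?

The spouse counts as an additional share at the children's level, so there are 4 primary shares of ₹126,000. Bilal takes one such share (₹126,000).
The children's combined portion (₹378,000) is divided into 3 shares of ₹126,000: Reuben and Romilly each take ₹126,000; Liesel's ₹126,000 share passes to Liesel's issue.
Liesel's share (₹126,000) is divided into 2 shares of ₹63,000: Gideon and Nkechi each take ₹63,000.

Nkechi receives ₹63,000.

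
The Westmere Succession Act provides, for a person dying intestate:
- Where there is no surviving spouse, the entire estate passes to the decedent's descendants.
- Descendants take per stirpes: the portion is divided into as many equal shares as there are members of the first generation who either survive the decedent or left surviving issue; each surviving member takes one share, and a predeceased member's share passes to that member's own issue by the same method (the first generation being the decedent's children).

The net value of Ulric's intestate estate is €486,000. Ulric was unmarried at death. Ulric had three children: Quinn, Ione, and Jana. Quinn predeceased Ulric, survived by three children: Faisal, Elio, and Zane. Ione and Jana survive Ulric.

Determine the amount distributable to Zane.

Zane receives €54,000.

The entire €486,000 passes to the descendants.
That amount (€486,000) is divided into 3 shares of €162,000: Ione and Jana each take €162,000; Quinn's €162,000 share passes to Quinn's issue.
Quinn's share (€162,000) is divided into 3 shares of €54,000: Faisal, Elio, and Zane each take €54,000.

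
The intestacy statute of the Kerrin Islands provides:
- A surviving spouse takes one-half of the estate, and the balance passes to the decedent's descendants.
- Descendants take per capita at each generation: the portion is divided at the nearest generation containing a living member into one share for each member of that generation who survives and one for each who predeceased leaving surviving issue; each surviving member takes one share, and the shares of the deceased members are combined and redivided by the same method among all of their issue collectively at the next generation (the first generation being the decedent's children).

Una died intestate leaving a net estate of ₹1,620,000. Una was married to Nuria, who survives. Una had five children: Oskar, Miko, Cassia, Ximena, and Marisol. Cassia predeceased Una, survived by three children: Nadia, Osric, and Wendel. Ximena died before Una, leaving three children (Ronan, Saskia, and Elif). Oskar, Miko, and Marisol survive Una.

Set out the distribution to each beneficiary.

Nuria: ₹810,000; Oskar: ₹162,000; Miko: ₹162,000; Nadia: ₹54,000; Osric: ₹54,000; Wendel: ₹54,000; Ronan: ₹54,000; Saskia: ₹54,000; Elif: ₹54,000; Marisol: ₹162,000

Nuria takes one-half of ₹1,620,000 = ₹810,000. The remaining ₹810,000 passes to the descendants.
The descendants' portion (₹810,000) is divided at the children's generation into 5 shares of ₹162,000. Oskar, Miko, and Marisol each take ₹162,000. The 2 shares of the deceased (Cassia and Ximena) are combined into a pool of ₹324,000.
That pool (₹324,000) is divided at the grandchildren's generation equally among Nadia, Osric, Wendel, Ronan, Saskia, and Elif: ₹54,000 each.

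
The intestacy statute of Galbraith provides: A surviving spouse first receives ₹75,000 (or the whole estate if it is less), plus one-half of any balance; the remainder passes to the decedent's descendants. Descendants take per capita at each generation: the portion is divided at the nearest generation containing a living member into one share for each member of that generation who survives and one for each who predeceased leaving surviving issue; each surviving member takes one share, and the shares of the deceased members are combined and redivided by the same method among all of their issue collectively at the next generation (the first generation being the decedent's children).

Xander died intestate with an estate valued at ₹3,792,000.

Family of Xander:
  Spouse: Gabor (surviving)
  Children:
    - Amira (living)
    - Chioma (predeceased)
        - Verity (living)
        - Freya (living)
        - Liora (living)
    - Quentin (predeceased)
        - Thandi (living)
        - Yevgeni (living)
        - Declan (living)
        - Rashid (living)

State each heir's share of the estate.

Gabor first takes ₹75,000, leaving a balance of ₹3,717,000. Gabor then takes one-half of the balance (₹1,858,500), for a total of ₹1,933,500. The remaining ₹1,858,500 passes to the descendants.
The descendants' portion (₹1,858,500) is divided at the children's generation into 3 shares of ₹619,500. Amira takes ₹619,500. The 2 shares of the deceased (Chioma and Quentin) are combined into a pool of ₹1,239,000.
That pool (₹1,239,000) is divided at the grandchildren's generation equally among Verity, Freya, Liora, Thandi, Yevgeni, Declan, and Rashid: ₹177,000 each.

Gabor: ₹1,933,500; Amira: ₹619,500; Verity: ₹177,000; Freya: ₹177,000; Liora: ₹177,000; Thandi: ₹177,000; Yevgeni: ₹177,000; Declan: ₹177,000; Rashid: ₹177,000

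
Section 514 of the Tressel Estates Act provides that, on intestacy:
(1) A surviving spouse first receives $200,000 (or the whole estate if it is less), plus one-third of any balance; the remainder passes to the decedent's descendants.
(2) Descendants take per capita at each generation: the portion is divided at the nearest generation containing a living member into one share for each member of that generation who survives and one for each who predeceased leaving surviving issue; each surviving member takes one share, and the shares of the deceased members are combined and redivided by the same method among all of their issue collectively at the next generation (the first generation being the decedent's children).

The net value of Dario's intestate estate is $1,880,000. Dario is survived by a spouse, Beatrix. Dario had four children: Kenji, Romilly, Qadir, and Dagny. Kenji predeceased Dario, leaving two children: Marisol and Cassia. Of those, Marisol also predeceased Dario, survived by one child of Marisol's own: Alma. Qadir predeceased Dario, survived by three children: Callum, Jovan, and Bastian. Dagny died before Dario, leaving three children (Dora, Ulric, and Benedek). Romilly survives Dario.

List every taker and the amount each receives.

Beatrix first takes $200,000, leaving a balance of $1,680,000. Beatrix then takes one-third of the balance ($560,000), for a total of $760,000. The remaining $1,120,000 passes to the descendants.
The descendants' portion ($1,120,000) is divided at the children's generation into 4 shares of $280,000. Romilly takes $280,000. The 3 shares of the deceased (Kenji, Qadir, and Dagny) are combined into a pool of $840,000.
That pool ($840,000) is divided at the grandchildren's generation into 8 shares of $105,000. Cassia, Callum, Jovan, Bastian, Dora, Ulric, and Benedek each take $105,000. The remaining share for the deceased Marisol ($105,000) is carried to the next generation.
That pool ($105,000) passes entirely to Alma, the sole taker at the great-grandchildren's generation.

Beatrix: $760,000; Alma: $105,000; Cassia: $105,000; Romilly: $280,000; Callum: $105,000; Jovan: $105,000; Bastian: $105,000; Dora: $105,000; Ulric: $105,000; Benedek: $105,000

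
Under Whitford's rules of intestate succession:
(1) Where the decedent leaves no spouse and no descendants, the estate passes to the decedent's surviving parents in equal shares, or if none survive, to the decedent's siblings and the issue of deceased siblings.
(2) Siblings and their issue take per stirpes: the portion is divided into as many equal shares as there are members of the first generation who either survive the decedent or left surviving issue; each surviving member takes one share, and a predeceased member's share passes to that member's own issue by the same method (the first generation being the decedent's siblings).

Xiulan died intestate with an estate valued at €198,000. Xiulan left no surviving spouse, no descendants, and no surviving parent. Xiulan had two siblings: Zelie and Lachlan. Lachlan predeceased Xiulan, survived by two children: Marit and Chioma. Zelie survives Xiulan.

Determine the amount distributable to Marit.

Marit receives €49,500.

The entire €198,000 passes to the siblings and their issue.
That amount (€198,000) is divided into 2 shares of €99,000: Zelie takes €99,000; Lachlan's €99,000 share passes to Lachlan's issue.
Lachlan's share (€99,000) is divided into 2 shares of €49,500: Marit and Chioma each take €49,500.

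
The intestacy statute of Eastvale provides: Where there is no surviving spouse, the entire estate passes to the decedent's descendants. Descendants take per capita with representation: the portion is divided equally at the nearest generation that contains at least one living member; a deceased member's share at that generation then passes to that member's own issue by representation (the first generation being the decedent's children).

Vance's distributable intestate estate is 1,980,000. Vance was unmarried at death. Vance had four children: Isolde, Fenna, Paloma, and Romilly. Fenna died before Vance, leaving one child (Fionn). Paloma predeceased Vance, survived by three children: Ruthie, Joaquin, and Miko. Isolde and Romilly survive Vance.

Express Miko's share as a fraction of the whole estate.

Miko receives 1/12 of the estate.

The entire 1,980,000 passes to the descendants.
That amount (1,980,000) is divided into 4 shares of 495,000: Isolde and Romilly each take 495,000; Fenna's 495,000 share passes to Fenna's issue; Paloma's 495,000 share passes to Paloma's issue.
Fenna's share (495,000) passes entirely to Fionn.
Paloma's share (495,000) is divided into 3 shares of 165,000: Ruthie, Joaquin, and Miko each take 165,000.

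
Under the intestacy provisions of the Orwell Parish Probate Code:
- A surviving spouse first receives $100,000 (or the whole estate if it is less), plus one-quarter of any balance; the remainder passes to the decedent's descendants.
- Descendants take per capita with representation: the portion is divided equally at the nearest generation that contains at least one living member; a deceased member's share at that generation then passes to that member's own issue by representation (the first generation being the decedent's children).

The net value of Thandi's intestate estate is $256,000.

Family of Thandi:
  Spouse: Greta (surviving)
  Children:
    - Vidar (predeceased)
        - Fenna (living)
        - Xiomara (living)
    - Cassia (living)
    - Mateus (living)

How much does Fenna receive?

Greta first takes $100,000, leaving a balance of $156,000. Greta then takes one-quarter of the balance ($39,000), for a total of $139,000. The remaining $117,000 passes to the descendants.
The descendants' portion ($117,000) is divided into 3 shares of $39,000: Cassia and Mateus each take $39,000; Vidar's $39,000 share passes to Vidar's issue.
Vidar's share ($39,000) is divided into 2 shares of $19,500: Fenna and Xiomara each take $19,500.

Fenna receives $19,500.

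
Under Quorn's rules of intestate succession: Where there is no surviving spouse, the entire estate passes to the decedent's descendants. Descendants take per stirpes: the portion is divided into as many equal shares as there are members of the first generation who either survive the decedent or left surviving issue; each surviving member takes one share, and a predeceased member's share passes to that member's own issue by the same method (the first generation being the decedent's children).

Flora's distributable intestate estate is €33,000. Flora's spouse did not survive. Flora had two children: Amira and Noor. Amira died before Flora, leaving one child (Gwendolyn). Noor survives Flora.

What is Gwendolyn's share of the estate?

The entire €33,000 passes to the descendants.
That amount (€33,000) is divided into 2 shares of €16,500: Noor takes €16,500; Amira's €16,500 share passes to Amira's issue.
Amira's share (€16,500) passes entirely to Gwendolyn.

Gwendolyn receives €16,500.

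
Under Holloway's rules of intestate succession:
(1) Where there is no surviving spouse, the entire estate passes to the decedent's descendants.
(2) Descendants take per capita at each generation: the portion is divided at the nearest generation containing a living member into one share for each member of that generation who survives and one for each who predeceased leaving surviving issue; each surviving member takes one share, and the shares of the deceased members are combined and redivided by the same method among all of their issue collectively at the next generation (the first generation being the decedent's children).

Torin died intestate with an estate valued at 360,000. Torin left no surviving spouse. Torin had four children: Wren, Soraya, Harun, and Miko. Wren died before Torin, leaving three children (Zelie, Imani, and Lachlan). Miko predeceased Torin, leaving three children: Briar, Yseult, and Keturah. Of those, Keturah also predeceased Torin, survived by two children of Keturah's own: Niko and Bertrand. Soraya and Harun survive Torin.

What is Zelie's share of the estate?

Zelie receives 30,000.

The entire 360,000 passes to the descendants.
That amount (360,000) is divided at the children's generation into 4 shares of 90,000. Soraya and Harun each take 90,000. The 2 shares of the deceased (Wren and Miko) are combined into a pool of 180,000.
That pool (180,000) is divided at the grandchildren's generation into 6 shares of 30,000. Zelie, Imani, Lachlan, Briar, and Yseult each take 30,000. The remaining share for the deceased Keturah (30,000) is carried to the next generation.
That pool (30,000) is divided at the great-grandchildren's generation equally among Niko and Bertrand: 15,000 each.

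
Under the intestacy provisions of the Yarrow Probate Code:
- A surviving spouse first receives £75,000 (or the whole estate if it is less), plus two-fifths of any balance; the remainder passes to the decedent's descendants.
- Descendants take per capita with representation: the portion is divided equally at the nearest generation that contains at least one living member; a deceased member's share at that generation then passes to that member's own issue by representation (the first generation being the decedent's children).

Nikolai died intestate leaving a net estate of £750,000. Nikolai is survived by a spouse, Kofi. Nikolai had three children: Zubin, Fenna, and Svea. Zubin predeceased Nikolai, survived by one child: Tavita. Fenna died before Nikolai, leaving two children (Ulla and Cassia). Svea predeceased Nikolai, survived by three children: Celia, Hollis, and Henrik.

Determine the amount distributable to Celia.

Celia receives £67,500.

Kofi first takes £75,000, leaving a balance of £675,000. Kofi then takes two-fifths of the balance (£270,000), for a total of £345,000. The remaining £405,000 passes to the descendants.
No child survives, so the initial division is made at the grandchildren's generation.
The descendants' portion (£405,000) is divided into 6 shares of £67,500: Tavita, Ulla, Cassia, Celia, Hollis, and Henrik each take £67,500.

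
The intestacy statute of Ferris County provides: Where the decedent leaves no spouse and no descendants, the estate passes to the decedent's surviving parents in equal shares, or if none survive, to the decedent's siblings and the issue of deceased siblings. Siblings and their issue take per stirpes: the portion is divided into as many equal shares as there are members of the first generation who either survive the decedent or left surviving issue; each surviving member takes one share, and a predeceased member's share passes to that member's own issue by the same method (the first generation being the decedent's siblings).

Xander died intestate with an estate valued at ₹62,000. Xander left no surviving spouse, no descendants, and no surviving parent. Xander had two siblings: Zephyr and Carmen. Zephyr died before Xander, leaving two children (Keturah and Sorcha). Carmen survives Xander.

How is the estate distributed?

Keturah: ₹15,500; Sorcha: ₹15,500; Carmen: ₹31,000

The entire ₹62,000 passes to the siblings and their issue.
That amount (₹62,000) is divided into 2 shares of ₹31,000: Carmen takes ₹31,000; Zephyr's ₹31,000 share passes to Zephyr's issue.
Zephyr's share (₹31,000) is divided into 2 shares of ₹15,500: Keturah and Sorcha each take ₹15,500.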